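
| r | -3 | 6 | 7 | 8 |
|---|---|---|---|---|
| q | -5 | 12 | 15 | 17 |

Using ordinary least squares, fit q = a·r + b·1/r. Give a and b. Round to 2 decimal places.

Setting ∂/∂a … = 0 gives: 158·a + 4·b = 328;  4·a + (4937/28224)·b = 1333/168.
Eliminating b: (4937/28224)·(row 1) − 4·(row 2) gives (164231/14112)·a = (4937/28224)·328 − 4·(1333/168) = 90445/3528, so a = 361780/164231.
Then b = ((1333/168) − 4·(361780/164231))/(4937/28224) = -823368/164231.

a = 2.20, b = -5.01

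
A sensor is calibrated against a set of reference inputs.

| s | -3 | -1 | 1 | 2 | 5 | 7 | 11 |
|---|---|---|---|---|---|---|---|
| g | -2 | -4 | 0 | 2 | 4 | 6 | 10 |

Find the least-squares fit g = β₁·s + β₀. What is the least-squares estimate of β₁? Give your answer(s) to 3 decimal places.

Sums needed: Σs·s = 210, Σs = 22, Σ1 = 7.
Right-hand side: Σs·g = 186, Σg = 16.
AᵀA·[β₁, β₀]ᵀ = Aᵀg becomes [[210, 22]; [22, 7]]·[β₁, β₀]ᵀ = [186, 16]ᵀ.
Eliminating β₀: 7·(row 1) − 22·(row 2) gives 986·β₁ = 7·186 − 22·16 = 950, so β₁ = 475/493.
Then β₀ = (16 − 22·(475/493))/7 = -366/493.

β₁ = 0.963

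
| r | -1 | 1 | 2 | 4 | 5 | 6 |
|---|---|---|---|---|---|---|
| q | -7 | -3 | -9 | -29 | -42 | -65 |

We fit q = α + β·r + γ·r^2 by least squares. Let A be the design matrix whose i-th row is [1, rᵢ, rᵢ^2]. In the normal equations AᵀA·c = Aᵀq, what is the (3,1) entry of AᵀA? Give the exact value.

83

Row 3 ↔ basis r^2, column 1 ↔ basis 1, so (AᵀA)_{3,1} = Σᵢ r^2 = (1)·(1) + (1)·(1) + (4)·(1) + (16)·(1) + (25)·(1) + (36)·(1) = 83.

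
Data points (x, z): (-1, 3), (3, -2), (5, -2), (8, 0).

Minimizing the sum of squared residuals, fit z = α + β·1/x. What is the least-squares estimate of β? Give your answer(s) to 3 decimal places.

β = -3.650

Forming MᵀM = [[4, -41/120]; [-41/120, 16801/14400]] and Mᵀz = [-1, -61/15]ᵀ gives MᵀM·[α, β]ᵀ = Mᵀz.
Eliminating β: (16801/14400)·(row 1) − (-41/120)·(row 2) gives (21841/4800)·α = (16801/14400)·(-1) − (-41/120)·(-61/15) = -36809/14400, so α = -36809/65523.
Then β = ((-61/15) − (-41/120)·(-36809/65523))/(16801/14400) = -79720/21841.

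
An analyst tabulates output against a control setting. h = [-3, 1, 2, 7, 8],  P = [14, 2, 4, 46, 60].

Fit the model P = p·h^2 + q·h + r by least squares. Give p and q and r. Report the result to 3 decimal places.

Compute the Gram sums: Σh^2·h^2 = 6595, Σh^2·h = 837, Σh^2 = 127, Σh·h = 127, Σh = 15, Σ1 = 5.
Moment sums: Σh^2·P = 6238, Σh·P = 770, ΣP = 126.
So XᵀX·[p, q, r]ᵀ = XᵀP: [[6595, 837, 127]; [837, 127, 15]; [127, 15, 5]]·[p, q, r]ᵀ = [6238, 770, 126]ᵀ.
Solving the 3×3 system (Gaussian elimination) gives p = 87914/85423, q = -80524/85423, r = 161216/85423.

p = 1.029, q = -0.943, r = 1.887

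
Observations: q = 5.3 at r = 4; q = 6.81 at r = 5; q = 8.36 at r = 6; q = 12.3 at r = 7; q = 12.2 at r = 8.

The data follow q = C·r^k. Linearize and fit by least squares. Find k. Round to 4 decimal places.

k = 1.3119

Let Y = ln q. Fitting Y = k·ln r + ln C by least squares:
Σln r = 8.8128, Σ(ln r)² = 15.8331, Σln q = 10.7206, Σln r·ln q = 19.2892.
Normal system: [[15.8331, 8.8128]; [8.8128, 5]]·[k, ln C]ᵀ = [19.2892, 10.7206]ᵀ.
Δ = 15.8331·5 − (8.8128)² = 1.4995; k = (19.2892·5 − 8.8128·10.7206)/1.4995 = 1.31193, ln C = (15.8331·10.7206 − 8.8128·19.2892)/1.4995 = -0.16825.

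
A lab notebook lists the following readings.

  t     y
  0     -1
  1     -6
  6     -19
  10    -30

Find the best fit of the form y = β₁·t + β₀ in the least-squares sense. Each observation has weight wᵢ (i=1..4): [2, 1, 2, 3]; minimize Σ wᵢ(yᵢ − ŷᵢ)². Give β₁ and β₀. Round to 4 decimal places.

β₁ = -2.8405, β₀ = -1.7322

From the data, Σwᵢ·t·t = 373, Σwᵢ·t = 43, Σwᵢ·1 = 8.
And Σwᵢ·t·y = -1134, Σwᵢ·y = -136.
So AᵀWA·[β₁, β₀]ᵀ = AᵀWy: [[373, 43]; [43, 8]]·[β₁, β₀]ᵀ = [-1134, -136]ᵀ.
det = 373·8 − 43² = 1135.
β₁ = ((-1134)·8 − 43·(-136))/1135 = -3224/1135; β₀ = (373·(-136) − 43·(-1134))/1135 = -1966/1135.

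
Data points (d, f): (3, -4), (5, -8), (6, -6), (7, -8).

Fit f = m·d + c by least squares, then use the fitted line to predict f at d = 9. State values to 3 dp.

The normal system AᵀA·[m, c]ᵀ = Aᵀf is [[119, 21]; [21, 4]]·[m, c]ᵀ = [-144, -26]ᵀ.
Eliminating c: 4·(row 1) − 21·(row 2) gives 35·m = 4·(-144) − 21·(-26) = -30, so m = -6/7.
Then c = ((-26) − 21·(-6/7))/4 = -2.
At d = 9: f̂ = (-6/7)·(9) + (-2)·(1) = -68/7.

f̂ = -9.714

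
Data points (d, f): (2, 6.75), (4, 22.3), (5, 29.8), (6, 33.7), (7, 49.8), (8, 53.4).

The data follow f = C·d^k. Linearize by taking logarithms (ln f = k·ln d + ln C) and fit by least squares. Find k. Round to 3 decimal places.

Linearized form: ln f = k·ln d + ln C. From the 6 transformed points,
XᵀX = [[16.3136, 9.5060]; [9.5060, 6]], rhs = [33.2695, 19.8120]ᵀ  (here Σln d = 9.5060, Σ(ln d)² = 16.3136, Σln f = 19.8120, Σln d·ln f = 33.2695).
Δ = 16.3136·6 − (9.5060)² = 7.5177; k = (33.2695·6 − 9.5060·19.8120)/7.5177 = 1.50107, ln C = (16.3136·19.8120 − 9.5060·33.2695)/7.5177 = 0.92380.

k = 1.501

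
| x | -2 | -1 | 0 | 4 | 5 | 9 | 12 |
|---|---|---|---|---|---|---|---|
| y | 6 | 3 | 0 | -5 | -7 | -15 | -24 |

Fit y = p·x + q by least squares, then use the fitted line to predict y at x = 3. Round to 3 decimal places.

ŷ = -4.300

MᵀM·[p, q]ᵀ = Mᵀy reads: 271·p + 27·q = -493;  27·p + 7·q = -42.
(Σx·x = 271, Σx = 27, Σ1 = 7, Σx·y = -493, Σy = -42.)
det = 271·7 − 27² = 1168.
p = ((-493)·7 − 27·(-42))/1168 = -2317/1168; q = (271·(-42) − 27·(-493))/1168 = 1929/1168.
At x = 3: ŷ = (-2317/1168)·(3) + (1929/1168)·(1) = -2511/584.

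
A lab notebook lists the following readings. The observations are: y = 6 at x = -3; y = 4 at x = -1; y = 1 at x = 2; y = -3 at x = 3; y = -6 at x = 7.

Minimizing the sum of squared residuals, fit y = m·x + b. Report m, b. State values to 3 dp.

m = -1.253, b = 2.405

With design matrix M, MᵀM = [[72, 8]; [8, 5]] and Mᵀy = [-71, 2]ᵀ.
Eliminating b: 5·(row 1) − 8·(row 2) gives 296·m = 5·(-71) − 8·2 = -371, so m = -371/296.
Then b = (2 − 8·(-371/296))/5 = 89/37.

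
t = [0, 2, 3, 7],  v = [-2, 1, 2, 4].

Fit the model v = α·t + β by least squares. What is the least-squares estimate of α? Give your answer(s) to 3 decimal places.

α = 0.808

With design matrix A, AᵀA = [[62, 12]; [12, 4]] and Aᵀv = [36, 5]ᵀ.
Determinant 62·4 − 12² = 104.
α = (36·4 − 12·5)/104 = 21/26; β = (62·5 − 12·36)/104 = -61/52.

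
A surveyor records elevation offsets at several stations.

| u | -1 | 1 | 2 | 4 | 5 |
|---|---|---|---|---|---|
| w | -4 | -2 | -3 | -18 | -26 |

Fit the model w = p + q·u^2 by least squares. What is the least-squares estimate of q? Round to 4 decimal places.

With design matrix A, AᵀA = [[5, 47]; [47, 899]] and Aᵀw = [-53, -956]ᵀ.
Δ = 5·899 − 47² = 2286.
p = ((-53)·899 − 47·(-956))/2286 = -905/762; q = (5·(-956) − 47·(-53))/2286 = -763/762.

q = -1.0013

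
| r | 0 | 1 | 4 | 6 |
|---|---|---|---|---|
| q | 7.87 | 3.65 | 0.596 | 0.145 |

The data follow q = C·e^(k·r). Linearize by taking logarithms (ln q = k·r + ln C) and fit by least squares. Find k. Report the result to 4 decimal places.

k = -0.6533

Let Y = ln q. Fitting Y = k·r + ln C by least squares:
Σr = 11.0000, Σ(r)² = 53.0000, Σln q = 0.9092, Σr·ln q = -12.3615.
Equations: 53.0000·k + 11.0000·ln C = -12.3615;  11.0000·k + 4·ln C = 0.9092.
Slope k = (n·Σr·ln q − Σr·Σln q)/(n·Σ(r)² − (Σr)²) = (4·-12.3615 − 11.0000·0.9092)/91.0000 = -0.65327; ln C = (Σln q − k·Σr)/n = 2.02381.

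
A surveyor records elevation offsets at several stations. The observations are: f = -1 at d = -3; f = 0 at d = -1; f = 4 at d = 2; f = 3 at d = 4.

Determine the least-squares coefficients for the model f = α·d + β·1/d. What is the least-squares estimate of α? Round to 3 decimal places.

Forming MᵀM = [[30, 4]; [4, 205/144]] and Mᵀf = [23, 37/12]ᵀ gives MᵀM·[α, β]ᵀ = Mᵀf.
Determinant 30·(205/144) − 4² = 641/24.
α = (23·(205/144) − 4·(37/12))/(641/24) = 2939/3846; β = (30·(37/12) − 4·23)/(641/24) = 12/641.

α = 0.764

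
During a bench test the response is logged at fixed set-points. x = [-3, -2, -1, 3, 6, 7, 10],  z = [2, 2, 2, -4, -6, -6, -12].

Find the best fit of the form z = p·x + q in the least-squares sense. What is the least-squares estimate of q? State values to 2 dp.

Compute the Gram sums: Σx·x = 208, Σx = 20, Σ1 = 7.
Moment sums: Σx·z = -222, Σz = -22.
MᵀM·[p, q]ᵀ = Mᵀz becomes [[208, 20]; [20, 7]]·[p, q]ᵀ = [-222, -22]ᵀ.
Δ = 208·7 − 20² = 1056.
p = ((-222)·7 − 20·(-22))/1056 = -557/528; q = (208·(-22) − 20·(-222))/1056 = -17/132.

q = -0.13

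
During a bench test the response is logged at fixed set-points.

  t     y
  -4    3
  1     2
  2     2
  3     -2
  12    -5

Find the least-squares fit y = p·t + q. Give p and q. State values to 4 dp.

p = -0.5341, q = 1.4955

Normal-equation sums: Σt·t = 174, Σt = 14, Σ1 = 5.
Right-hand side: Σt·y = -72, Σy = 0.
So MᵀM·[p, q]ᵀ = Mᵀy: [[174, 14]; [14, 5]]·[p, q]ᵀ = [-72, 0]ᵀ.
Determinant 174·5 − 14² = 674.
p = ((-72)·5 − 14·0)/674 = -180/337; q = (174·0 − 14·(-72))/674 = 504/337.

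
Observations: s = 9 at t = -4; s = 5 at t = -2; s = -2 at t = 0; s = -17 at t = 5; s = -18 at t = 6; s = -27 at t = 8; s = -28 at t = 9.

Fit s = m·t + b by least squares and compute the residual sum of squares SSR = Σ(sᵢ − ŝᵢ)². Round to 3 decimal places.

Setting ∂/∂m … = 0 gives: 226·m + 22·b = -707;  22·m + 7·b = -78.
Eliminating b: 7·(row 1) − 22·(row 2) gives 1098·m = 7·(-707) − 22·(-78) = -3233, so m = -53/18.
Then b = ((-78) − 22·(-53/18))/7 = -17/9.
Residuals: -8/9, 1, -1/9, -7/18, 14/9, -14/9, 7/18; SSR = 125/18.

SSR = 6.944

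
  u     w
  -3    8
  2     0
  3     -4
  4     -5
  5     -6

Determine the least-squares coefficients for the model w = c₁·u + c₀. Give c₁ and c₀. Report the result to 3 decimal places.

c₁ = -1.820, c₀ = 2.603

The normal system AᵀA·[c₁, c₀]ᵀ = Aᵀw is [[63, 11]; [11, 5]]·[c₁, c₀]ᵀ = [-86, -7]ᵀ.
Eliminating c₀: 5·(row 1) − 11·(row 2) gives 194·c₁ = 5·(-86) − 11·(-7) = -353, so c₁ = -353/194.
Then c₀ = ((-7) − 11·(-353/194))/5 = 505/194.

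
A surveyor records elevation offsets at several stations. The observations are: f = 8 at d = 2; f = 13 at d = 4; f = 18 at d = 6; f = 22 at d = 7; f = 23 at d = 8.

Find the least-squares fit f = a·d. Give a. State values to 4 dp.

Forming MᵀM = [[169]] and Mᵀf = [514]ᵀ gives MᵀM·[a]ᵀ = Mᵀf.
a = 514/169 = 3.04142.

a = 3.0414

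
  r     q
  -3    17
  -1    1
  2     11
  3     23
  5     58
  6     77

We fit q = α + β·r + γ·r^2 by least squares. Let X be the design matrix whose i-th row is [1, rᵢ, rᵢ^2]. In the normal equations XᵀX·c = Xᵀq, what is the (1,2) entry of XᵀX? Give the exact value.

12

Row 1 ↔ basis 1, column 2 ↔ basis r, so (XᵀX)_{1,2} = Σᵢ r = (1)·(-3) + (1)·(-1) + (1)·(2) + (1)·(3) + (1)·(5) + (1)·(6) = 12.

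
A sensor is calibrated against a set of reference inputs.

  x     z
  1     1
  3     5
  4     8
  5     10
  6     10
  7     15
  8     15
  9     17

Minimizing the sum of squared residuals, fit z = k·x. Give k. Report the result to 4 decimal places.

Setting ∂/∂k … = 0 gives: 281·k = 536.
k = 536/281 = 1.90747.

k = 1.9075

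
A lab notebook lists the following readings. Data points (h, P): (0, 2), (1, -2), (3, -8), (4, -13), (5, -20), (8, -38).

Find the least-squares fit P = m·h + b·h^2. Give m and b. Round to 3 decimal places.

m = -1.896, b = -0.362

Compute the Gram sums: Σh·h = 115, Σh·h^2 = 729, Σh^2·h^2 = 5059.
For MᵀP: Σh·P = -482, Σh^2·P = -3214.
Normal equations: [[115, 729]; [729, 5059]]·[m, b]ᵀ = [-482, -3214]ᵀ.
Eliminating b: 5059·(row 1) − 729·(row 2) gives 50344·m = 5059·(-482) − 729·(-3214) = -95432, so m = -11929/6293.
Then b = ((-3214) − 729·(-11929/6293))/5059 = -2279/6293.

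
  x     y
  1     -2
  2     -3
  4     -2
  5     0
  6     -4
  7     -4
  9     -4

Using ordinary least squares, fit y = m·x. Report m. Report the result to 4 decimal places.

Forming MᵀM = [[212]] and Mᵀy = [-104]ᵀ gives MᵀM·[m]ᵀ = Mᵀy.
m = (-104)/212 = -0.490566.

m = -0.4906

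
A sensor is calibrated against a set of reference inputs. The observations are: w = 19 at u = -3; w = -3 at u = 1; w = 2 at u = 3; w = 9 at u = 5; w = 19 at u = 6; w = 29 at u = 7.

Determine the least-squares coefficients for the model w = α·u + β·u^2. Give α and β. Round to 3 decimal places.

The normal equations are: 129·α + 685·β = 308;  685·α + 4485·β = 2516.
(Σu·u = 129, Σu·u^2 = 685, Σu^2·u^2 = 4485, Σu·w = 308, Σu^2·w = 2516.)
Eliminating β: 4485·(row 1) − 685·(row 2) gives 109340·α = 4485·308 − 685·2516 = -342080, so α = -17104/5467.
Then β = (2516 − 685·(-17104/5467))/4485 = 28396/27335.

α = -3.129, β = 1.039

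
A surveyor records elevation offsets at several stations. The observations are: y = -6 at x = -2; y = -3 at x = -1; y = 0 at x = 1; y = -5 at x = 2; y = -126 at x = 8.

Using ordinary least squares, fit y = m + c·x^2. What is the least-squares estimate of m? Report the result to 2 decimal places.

Setting ∂/∂m … = 0 gives: 5·m + 74·c = -140;  74·m + 4130·c = -8111.
(Σ1 = 5, Σx^2 = 74, Σx^2·x^2 = 4130, Σy = -140, Σx^2·y = -8111.)
Δ = 5·4130 − 74² = 15174.
m = ((-140)·4130 − 74·(-8111))/15174 = 1223/843; c = (5·(-8111) − 74·(-140))/15174 = -3355/1686.

m = 1.45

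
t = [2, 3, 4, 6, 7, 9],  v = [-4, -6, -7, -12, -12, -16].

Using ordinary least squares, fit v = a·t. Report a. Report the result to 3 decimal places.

a = -1.815

Sums needed: Σt·t = 195.
And Σt·v = -354.
So XᵀX·[a]ᵀ = Xᵀv: [[195]]·[a]ᵀ = [-354]ᵀ.
Hence a = -354 / 195 ≈ -1.81538.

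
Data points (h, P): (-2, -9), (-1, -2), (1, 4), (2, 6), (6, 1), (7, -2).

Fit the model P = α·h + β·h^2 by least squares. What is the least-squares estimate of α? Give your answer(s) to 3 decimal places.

Normal-equation sums: Σh·h = 95, Σh·h^2 = 559, Σh^2·h^2 = 3731.
Moment sums: Σh·P = 28, Σh^2·P = -72.
Δ = 95·3731 − 559² = 41964.
α = (28·3731 − 559·(-72))/41964 = 2783/807; β = (95·(-72) − 559·28)/41964 = -5623/10491.

α = 3.449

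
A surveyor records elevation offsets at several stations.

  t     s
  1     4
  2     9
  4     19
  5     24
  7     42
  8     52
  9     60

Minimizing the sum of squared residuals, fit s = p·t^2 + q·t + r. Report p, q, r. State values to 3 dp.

p = 0.448, q = 2.596, r = 1.276

Normal-equation sums: Σt^2·t^2 = 13956, Σt^2·t = 1782, Σt^2 = 240, Σt·t = 240, Σt = 36, Σ1 = 7.
And Σt^2·s = 11190, Σt·s = 1468, Σs = 210.
MᵀM·[p, q, r]ᵀ = Mᵀs becomes [[13956, 1782, 240]; [1782, 240, 36]; [240, 36, 7]]·[p, q, r]ᵀ = [11190, 1468, 210]ᵀ.
Solving the 3×3 system (Gaussian elimination) gives p = 1238/2761, q = 21503/8283, r = 3522/2761.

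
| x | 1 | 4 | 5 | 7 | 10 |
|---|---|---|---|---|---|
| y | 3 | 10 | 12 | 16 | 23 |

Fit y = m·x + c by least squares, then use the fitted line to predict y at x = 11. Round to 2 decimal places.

ŷ = 25.12

Setting ∂/∂m … = 0 gives: 191·m + 27·c = 445;  27·m + 5·c = 64.
det = 191·5 − 27² = 226.
m = (445·5 − 27·64)/226 = 497/226; c = (191·64 − 27·445)/226 = 209/226.
At x = 11: ŷ = (497/226)·(11) + (209/226)·(1) = 2838/113.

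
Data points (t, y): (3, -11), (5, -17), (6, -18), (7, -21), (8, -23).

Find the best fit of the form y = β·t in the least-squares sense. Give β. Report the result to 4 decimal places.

β = -3.0437

From the data, Σt·t = 183.
For Xᵀy: Σt·y = -557.
β = (-557)/183 = -3.04372.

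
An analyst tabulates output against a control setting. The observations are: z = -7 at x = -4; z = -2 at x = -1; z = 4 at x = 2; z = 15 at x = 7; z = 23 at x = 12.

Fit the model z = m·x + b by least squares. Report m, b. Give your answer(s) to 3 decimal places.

m = 1.925, b = 0.440

Forming MᵀM = [[214, 16]; [16, 5]] and Mᵀz = [419, 33]ᵀ gives MᵀM·[m, b]ᵀ = Mᵀz.
det = 214·5 − 16² = 814.
m = (419·5 − 16·33)/814 = 1567/814; b = (214·33 − 16·419)/814 = 179/407.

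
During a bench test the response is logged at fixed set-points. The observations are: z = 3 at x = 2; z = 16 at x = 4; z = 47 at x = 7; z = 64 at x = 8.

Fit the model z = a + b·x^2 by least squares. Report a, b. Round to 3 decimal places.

a = -0.718, b = 0.999

Compute the Gram sums: Σ1 = 4, Σx^2 = 133, Σx^2·x^2 = 6769.
Right-hand side: Σz = 130, Σx^2·z = 6667.
AᵀA·[a, b]ᵀ = Aᵀz becomes [[4, 133]; [133, 6769]]·[a, b]ᵀ = [130, 6667]ᵀ.
Determinant 4·6769 − 133² = 9387.
a = (130·6769 − 133·6667)/9387 = -107/149; b = (4·6667 − 133·130)/9387 = 1042/1043.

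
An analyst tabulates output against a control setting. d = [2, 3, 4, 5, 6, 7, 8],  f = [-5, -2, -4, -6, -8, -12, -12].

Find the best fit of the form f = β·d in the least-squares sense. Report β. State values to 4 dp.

From the data, Σd·d = 203.
Right-hand side: Σd·f = -290.
So MᵀM·[β]ᵀ = Mᵀf: [[203]]·[β]ᵀ = [-290]ᵀ.
Hence β = -290 / 203 ≈ -1.42857.

β = -1.4286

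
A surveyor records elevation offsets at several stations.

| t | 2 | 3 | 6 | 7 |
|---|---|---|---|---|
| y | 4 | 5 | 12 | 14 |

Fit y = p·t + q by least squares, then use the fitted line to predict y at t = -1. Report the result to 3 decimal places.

ŷ = -2.735

Entries of MᵀM: Σt·t = 98, Σt = 18, Σ1 = 4.
Moment sums: Σt·y = 193, Σy = 35.
MᵀM·[p, q]ᵀ = Mᵀy becomes [[98, 18]; [18, 4]]·[p, q]ᵀ = [193, 35]ᵀ.
Eliminating q: 4·(row 1) − 18·(row 2) gives 68·p = 4·193 − 18·35 = 142, so p = 71/34.
Then q = (35 − 18·(71/34))/4 = -11/17.
At t = -1: ŷ = (71/34)·(-1) + (-11/17)·(1) = -93/34.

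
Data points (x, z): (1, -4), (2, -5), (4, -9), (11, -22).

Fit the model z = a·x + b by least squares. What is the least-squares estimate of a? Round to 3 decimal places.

a = -1.836

Entries of MᵀM: Σx·x = 142, Σx = 18, Σ1 = 4.
Moment sums: Σx·z = -292, Σz = -40.
det = 142·4 − 18² = 244.
a = ((-292)·4 − 18·(-40))/244 = -112/61; b = (142·(-40) − 18·(-292))/244 = -106/61.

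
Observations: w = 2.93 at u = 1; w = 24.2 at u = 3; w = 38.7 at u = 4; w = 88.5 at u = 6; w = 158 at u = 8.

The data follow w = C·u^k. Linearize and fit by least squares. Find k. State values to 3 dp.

k = 1.908

With ln wᵢ as the transformed response and ln uᵢ as the regressor:
Σln u = 6.3561, Σ(ln u)² = 10.6632, Σln w = 17.4628, Σln u·ln w = 27.1285.
Equations: 10.6632·k + 6.3561·ln C = 27.1285;  6.3561·k + 5·ln C = 17.4628.
Slope k = (n·Σln u·ln w − Σln u·Σln w)/(n·Σ(ln u)² − (Σln u)²) = (5·27.1285 − 6.3561·17.4628)/12.9161 = 1.90824; ln C = (Σln w − k·Σln u)/n = 1.06677.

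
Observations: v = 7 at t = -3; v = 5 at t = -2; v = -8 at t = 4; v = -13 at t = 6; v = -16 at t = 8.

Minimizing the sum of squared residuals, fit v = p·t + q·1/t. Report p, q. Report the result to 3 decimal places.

Setting ∂/∂p … = 0 gives: 129·p + 5·q = -269;  5·p + (269/576)·q = -11.
det = 129·(269/576) − 5² = 6767/192.
p = ((-269)·(269/576) − 5·(-11))/(6767/192) = -40681/20301; q = (129·(-11) − 5·(-269))/(6767/192) = -14208/6767.

p = -2.004, q = -2.100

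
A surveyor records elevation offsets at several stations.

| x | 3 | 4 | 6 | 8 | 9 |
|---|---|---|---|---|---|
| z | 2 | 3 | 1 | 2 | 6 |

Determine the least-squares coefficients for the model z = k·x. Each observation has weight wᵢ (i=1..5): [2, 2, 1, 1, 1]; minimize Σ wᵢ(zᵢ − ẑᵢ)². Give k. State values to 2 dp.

From the data, Σwᵢ·x·x = 231.
Right-hand side: Σwᵢ·x·z = 112.
k = 112/231 = 0.484848.

k = 0.48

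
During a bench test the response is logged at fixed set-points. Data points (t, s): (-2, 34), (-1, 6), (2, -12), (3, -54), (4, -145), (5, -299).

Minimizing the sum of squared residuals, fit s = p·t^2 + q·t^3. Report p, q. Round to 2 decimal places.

The normal equations are: 995·p + 4391·q = -10187;  4391·p + 20579·q = -48487.
det = 995·20579 − 4391² = 1195224.
p = ((-10187)·20579 − 4391·(-48487))/1195224 = 408518/149403; q = (995·(-48487) − 4391·(-10187))/1195224 = -439181/149403.

p = 2.73, q = -2.94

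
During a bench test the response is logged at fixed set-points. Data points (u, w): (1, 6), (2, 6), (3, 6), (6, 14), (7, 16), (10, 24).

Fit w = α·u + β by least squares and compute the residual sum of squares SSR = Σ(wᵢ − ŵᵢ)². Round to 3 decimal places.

SSR = 10.652

Entries of MᵀM: Σu·u = 199, Σu = 29, Σ1 = 6.
Moment sums: Σu·w = 472, Σw = 72.
Normal equations: [[199, 29]; [29, 6]]·[α, β]ᵀ = [472, 72]ᵀ.
Eliminating β: 6·(row 1) − 29·(row 2) gives 353·α = 6·472 − 29·72 = 744, so α = 744/353.
Then β = (72 − 29·(744/353))/6 = 640/353.
Residuals: 734/353, -10/353, -754/353, -162/353, -200/353, 392/353; SSR = 3760/353.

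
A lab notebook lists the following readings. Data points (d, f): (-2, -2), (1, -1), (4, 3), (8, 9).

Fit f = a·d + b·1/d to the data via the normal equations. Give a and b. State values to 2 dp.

a = 1.12, b = -1.95

Compute the Gram sums: Σd·d = 85, Σd·1/d = 4, Σ1/d·1/d = 85/64.
And Σd·f = 87, Σ1/d·f = 15/8.
Normal equations: [[85, 4]; [4, 85/64]]·[a, b]ᵀ = [87, 15/8]ᵀ.
Δ = 85·(85/64) − 4² = 6201/64.
a = (87·(85/64) − 4·(15/8))/(6201/64) = 2305/2067; b = (85·(15/8) − 4·87)/(6201/64) = -4024/2067.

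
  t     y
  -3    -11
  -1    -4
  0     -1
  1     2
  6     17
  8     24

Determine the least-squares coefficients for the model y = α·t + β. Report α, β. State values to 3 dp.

α = 3.121, β = -1.222

With design matrix M, MᵀM = [[111, 11]; [11, 6]] and Mᵀy = [333, 27]ᵀ.
Eliminating β: 6·(row 1) − 11·(row 2) gives 545·α = 6·333 − 11·27 = 1701, so α = 1701/545.
Then β = (27 − 11·(1701/545))/6 = -666/545.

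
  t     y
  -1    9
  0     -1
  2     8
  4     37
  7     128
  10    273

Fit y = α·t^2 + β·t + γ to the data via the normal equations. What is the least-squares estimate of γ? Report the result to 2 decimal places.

γ = 1.32

The normal system XᵀX·[α, β, γ]ᵀ = Xᵀy is [[12674, 1414, 170]; [1414, 170, 22]; [170, 22, 6]]·[α, β, γ]ᵀ = [34205, 3781, 454]ᵀ.
Solving the 3×3 system (Gaussian elimination) gives α = 29151/9596, β = -7669/2399, γ = 12631/9596.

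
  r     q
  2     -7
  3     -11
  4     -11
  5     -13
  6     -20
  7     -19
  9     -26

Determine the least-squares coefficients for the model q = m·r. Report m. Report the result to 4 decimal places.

m = -2.9227

From the data, Σr·r = 220.
Right-hand side: Σr·q = -643.
Normal equations: [[220]]·[m]ᵀ = [-643]ᵀ.
m = (-643)/220 = -2.92273.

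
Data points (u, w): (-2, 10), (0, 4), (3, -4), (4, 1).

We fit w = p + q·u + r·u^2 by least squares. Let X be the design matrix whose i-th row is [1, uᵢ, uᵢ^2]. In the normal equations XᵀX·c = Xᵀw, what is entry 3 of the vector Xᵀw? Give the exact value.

20

Entry 3 ↔ basis u^2, so (Xᵀw)_{3} = Σᵢ (u^2)·wᵢ = (4)·(10) + (0)·(4) + (9)·(-4) + (16)·(1) = 20.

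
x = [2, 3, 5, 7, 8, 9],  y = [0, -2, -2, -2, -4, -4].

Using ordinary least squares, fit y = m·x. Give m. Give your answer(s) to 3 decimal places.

m = -0.422

MᵀM·[m]ᵀ = Mᵀy reads: 232·m = -98.
m = (-98)/232 = -0.422414.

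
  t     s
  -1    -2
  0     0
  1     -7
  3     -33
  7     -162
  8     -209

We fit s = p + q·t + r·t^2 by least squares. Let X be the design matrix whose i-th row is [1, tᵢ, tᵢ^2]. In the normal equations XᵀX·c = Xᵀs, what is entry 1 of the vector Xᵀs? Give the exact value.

-413

Entry 1 ↔ basis 1, so (Xᵀs)_{1} = Σᵢ sᵢ = (1)·(-2) + (1)·(0) + (1)·(-7) + (1)·(-33) + (1)·(-162) + (1)·(-209) = -413.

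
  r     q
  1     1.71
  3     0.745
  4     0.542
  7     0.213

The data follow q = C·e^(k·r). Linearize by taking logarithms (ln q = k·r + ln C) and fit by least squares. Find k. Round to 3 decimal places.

k = -0.343

Linearized form: ln q = k·r + ln C. From the 4 transformed points,
Σr = 15.0000, Σ(r)² = 75.0000, Σln q = -1.9168, Σr·ln q = -13.6218.
Equations: 75.0000·k + 15.0000·ln C = -13.6218;  15.0000·k + 4·ln C = -1.9168.
Slope k = (n·Σr·ln q − Σr·Σln q)/(n·Σ(r)² − (Σr)²) = (4·-13.6218 − 15.0000·-1.9168)/75.0000 = -0.34313; ln C = (Σln q − k·Σr)/n = 0.80753.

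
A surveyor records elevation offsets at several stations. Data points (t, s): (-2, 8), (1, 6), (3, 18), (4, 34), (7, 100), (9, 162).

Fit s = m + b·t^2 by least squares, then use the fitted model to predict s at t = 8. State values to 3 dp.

ŝ = 128.747

Forming AᵀA = [[6, 160]; [160, 9316]] and Aᵀs = [328, 18766]ᵀ gives AᵀA·[m, b]ᵀ = Aᵀs.
det = 6·9316 − 160² = 30296.
m = (328·9316 − 160·18766)/30296 = 948/541; b = (6·18766 − 160·328)/30296 = 2147/1082.
At t = 8: ŝ = (948/541)·(1) + (2147/1082)·(64) = 69652/541.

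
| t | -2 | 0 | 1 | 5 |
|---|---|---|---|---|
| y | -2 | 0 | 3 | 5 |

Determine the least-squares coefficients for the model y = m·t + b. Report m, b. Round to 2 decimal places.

Setting ∂/∂m … = 0 gives: 30·m + 4·b = 32;  4·m + 4·b = 6.
det = 30·4 − 4² = 104.
m = (32·4 − 4·6)/104 = 1; b = (30·6 − 4·32)/104 = 1/2.

m = 1.00, b = 0.50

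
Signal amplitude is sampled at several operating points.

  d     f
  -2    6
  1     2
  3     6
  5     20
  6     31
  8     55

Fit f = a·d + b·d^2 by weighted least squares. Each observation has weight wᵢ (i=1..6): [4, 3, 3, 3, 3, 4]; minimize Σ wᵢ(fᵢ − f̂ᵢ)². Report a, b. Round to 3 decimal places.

a = -0.768, b = 0.961

From the data, Σwᵢ·d·d = 485, Σwᵢ·d·d^2 = 3123, Σwᵢ·d^2·d^2 = 22457.
And Σwᵢ·d·f = 2630, Σwᵢ·d^2·f = 19192.
So XᵀWX·[a, b]ᵀ = XᵀWf: [[485, 3123]; [3123, 22457]]·[a, b]ᵀ = [2630, 19192]ᵀ.
Δ = 485·22457 − 3123² = 1138516.
a = (2630·22457 − 3123·19192)/1138516 = -437353/569258; b = (485·19192 − 3123·2630)/1138516 = 547315/569258.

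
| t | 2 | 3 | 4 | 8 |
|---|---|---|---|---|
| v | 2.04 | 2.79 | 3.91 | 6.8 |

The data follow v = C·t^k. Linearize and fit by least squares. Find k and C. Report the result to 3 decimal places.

k = 0.880, C = 1.103

Linearized form: ln v = k·ln t + ln C. From the 4 transformed points,
XᵀX = [[7.9333, 5.2575]; [5.2575, 4]], rhs = [7.4978, 5.0195]ᵀ  (here Σln t = 5.2575, Σ(ln t)² = 7.9333, Σln v = 5.0195, Σln t·ln v = 7.4978).
Δ = 7.9333·4 − (5.2575)² = 4.0919; k = (7.4978·4 − 5.2575·5.0195)/4.0919 = 0.88014, ln C = (7.9333·5.0195 − 5.2575·7.4978)/4.0919 = 0.09804, so C = exp(0.09804) = 1.10300.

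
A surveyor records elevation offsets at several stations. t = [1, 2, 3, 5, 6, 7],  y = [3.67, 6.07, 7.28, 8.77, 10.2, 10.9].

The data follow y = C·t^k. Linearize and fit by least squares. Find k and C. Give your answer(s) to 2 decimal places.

Linearized form: ln y = k·ln t + ln C. From the 6 transformed points,
Sums: Σln t = 7.1389, Σ(ln t)² = 11.2747, Σln y = 11.9712, Σln t·ln y = 15.7350.
Normal system: [[11.2747, 7.1389]; [7.1389, 6]]·[k, ln C]ᵀ = [15.7350, 11.9712]ᵀ.
Slope k = (n·Σln t·ln y − Σln t·Σln y)/(n·Σ(ln t)² − (Σln t)²) = (6·15.7350 − 7.1389·11.9712)/16.6845 = 0.53639; ln C = (Σln y − k·Σln t)/n = 1.35700, so C = exp(1.35700) = 3.88450.

k = 0.54, C = 3.88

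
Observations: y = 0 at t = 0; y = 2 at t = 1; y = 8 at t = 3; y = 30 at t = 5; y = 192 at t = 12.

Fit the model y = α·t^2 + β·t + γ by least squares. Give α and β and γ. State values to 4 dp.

With design matrix X, XᵀX = [[21443, 1881, 179]; [1881, 179, 21]; [179, 21, 5]] and Xᵀy = [28472, 2480, 232]ᵀ.
Row-reducing yields α = 40933/28146, β = -14115/9382, γ = 9211/14073.

α = 1.4543, β = -1.5045, γ = 0.6545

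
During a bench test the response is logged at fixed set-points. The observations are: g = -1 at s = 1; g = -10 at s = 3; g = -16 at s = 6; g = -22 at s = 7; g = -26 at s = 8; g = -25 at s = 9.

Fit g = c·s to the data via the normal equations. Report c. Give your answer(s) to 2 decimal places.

c = -2.98

Normal-equation sums: Σs·s = 240.
Moment sums: Σs·g = -714.
c = (-714)/240 = -2.975.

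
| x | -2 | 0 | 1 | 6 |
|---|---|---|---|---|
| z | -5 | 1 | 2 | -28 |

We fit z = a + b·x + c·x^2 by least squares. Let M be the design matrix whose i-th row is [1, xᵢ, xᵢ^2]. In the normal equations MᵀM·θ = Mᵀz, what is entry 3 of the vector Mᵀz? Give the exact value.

Entry 3 ↔ basis x^2, so (Mᵀz)_{3} = Σᵢ (x^2)·zᵢ = (4)·(-5) + (0)·(1) + (1)·(2) + (36)·(-28) = -1026.

-1026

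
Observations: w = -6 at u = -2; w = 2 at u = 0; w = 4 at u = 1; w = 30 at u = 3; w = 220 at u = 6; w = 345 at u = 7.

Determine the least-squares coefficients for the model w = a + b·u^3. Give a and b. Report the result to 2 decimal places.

a = 2.60, b = 1.00

Forming XᵀX = [[6, 579]; [579, 165099]] and Xᵀw = [595, 166717]ᵀ gives XᵀX·[a, b]ᵀ = Xᵀw.
Eliminating b: 165099·(row 1) − 579·(row 2) gives 655353·a = 165099·595 − 579·166717 = 1704762, so a = 189418/72817.
Then b = (166717 − 579·(189418/72817))/165099 = 218599/218451.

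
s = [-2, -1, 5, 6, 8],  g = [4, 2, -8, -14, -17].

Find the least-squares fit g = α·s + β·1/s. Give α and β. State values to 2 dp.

With design matrix A, AᵀA = [[130, 5]; [5, 19201/14400]] and Aᵀg = [-270, -1207/120]ᵀ.
Eliminating β: (19201/14400)·(row 1) − 5·(row 2) gives (213613/1440)·α = (19201/14400)·(-270) − 5·(-1207/120) = -148669/480, so α = -446007/213613.
Then β = ((-1207/120) − 5·(-446007/213613))/(19201/14400) = 61080/213613.

α = -2.09, β = 0.29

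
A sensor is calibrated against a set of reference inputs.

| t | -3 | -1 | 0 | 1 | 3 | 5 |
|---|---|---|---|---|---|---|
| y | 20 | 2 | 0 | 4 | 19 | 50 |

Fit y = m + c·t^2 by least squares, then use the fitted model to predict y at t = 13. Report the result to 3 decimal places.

ŷ = 335.793

Sums needed: Σ1 = 6, Σt^2 = 45, Σt^2·t^2 = 789.
For Mᵀy: Σy = 95, Σt^2·y = 1607.
Determinant 6·789 − 45² = 2709.
m = (95·789 − 45·1607)/2709 = 880/903; c = (6·1607 − 45·95)/2709 = 1789/903.
At t = 13: ŷ = (880/903)·(1) + (1789/903)·(169) = 303221/903.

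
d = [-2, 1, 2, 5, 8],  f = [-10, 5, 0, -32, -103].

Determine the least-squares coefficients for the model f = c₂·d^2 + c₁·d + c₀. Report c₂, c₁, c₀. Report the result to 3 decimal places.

The normal system AᵀA·[c₂, c₁, c₀]ᵀ = Aᵀf is [[4754, 638, 98]; [638, 98, 14]; [98, 14, 5]]·[c₂, c₁, c₀]ᵀ = [-7427, -959, -140]ᵀ.
Solving the 3×3 system (Gaussian elimination) gives c₂ = -9611/4776, c₁ = 4459/1592, c₀ = 2149/597.

c₂ = -2.012, c₁ = 2.801, c₀ = 3.600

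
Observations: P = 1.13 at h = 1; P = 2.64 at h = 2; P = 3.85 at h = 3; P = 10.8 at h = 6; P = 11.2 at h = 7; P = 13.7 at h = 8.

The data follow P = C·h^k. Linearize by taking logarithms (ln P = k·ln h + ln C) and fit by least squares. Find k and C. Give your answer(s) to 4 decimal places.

k = 1.2101, C = 1.1137

Linearized form: ln P = k·ln h + ln C. From the 6 transformed points,
Sums: Σln h = 7.6089, Σ(ln h)² = 13.0084, Σln P = 9.8539, Σln h·ln P = 16.5613.
Normal system: [[13.0084, 7.6089]; [7.6089, 6]]·[k, ln C]ᵀ = [16.5613, 9.8539]ᵀ.
Solving (det = 20.1558): k = 1.21012, ln C = 0.10772, so C = exp(0.10772) = 1.11373.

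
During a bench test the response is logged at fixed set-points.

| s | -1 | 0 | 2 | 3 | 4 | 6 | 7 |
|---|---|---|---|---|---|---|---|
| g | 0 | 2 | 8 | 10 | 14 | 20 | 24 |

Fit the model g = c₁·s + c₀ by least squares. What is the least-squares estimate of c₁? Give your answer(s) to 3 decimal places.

AᵀA·[c₁, c₀]ᵀ = Aᵀg reads: 115·c₁ + 21·c₀ = 390;  21·c₁ + 7·c₀ = 78.
(Σs·s = 115, Σs = 21, Σ1 = 7, Σs·g = 390, Σg = 78.)
det = 115·7 − 21² = 364.
c₁ = (390·7 − 21·78)/364 = 3; c₀ = (115·78 − 21·390)/364 = 15/7.

c₁ = 3.000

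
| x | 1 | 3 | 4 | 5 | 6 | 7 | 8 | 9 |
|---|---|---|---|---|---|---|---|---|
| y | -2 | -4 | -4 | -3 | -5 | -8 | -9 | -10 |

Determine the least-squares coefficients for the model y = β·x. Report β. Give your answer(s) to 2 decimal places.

From the data, Σx·x = 281.
For Aᵀy: Σx·y = -293.
AᵀA·[β]ᵀ = Aᵀy becomes [[281]]·[β]ᵀ = [-293]ᵀ.
β = (-293)/281 = -1.0427.

β = -1.04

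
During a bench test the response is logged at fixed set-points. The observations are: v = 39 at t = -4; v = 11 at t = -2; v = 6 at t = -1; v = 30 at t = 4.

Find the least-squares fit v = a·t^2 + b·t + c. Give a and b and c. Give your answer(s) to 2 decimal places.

a = 2.03, b = -1.08, c = 1.93

Forming AᵀA = [[529, -9, 37]; [-9, 37, -3]; [37, -3, 4]] and Aᵀv = [1154, -64, 86]ᵀ gives AᵀA·[a, b, c]ᵀ = Aᵀv.
Solving the 3×3 system (Gaussian elimination) gives a = 8299/4092, b = -1473/1364, c = 359/186.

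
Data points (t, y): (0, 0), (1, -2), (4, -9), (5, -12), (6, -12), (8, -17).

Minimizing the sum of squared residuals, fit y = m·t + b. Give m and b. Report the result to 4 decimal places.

m = -2.1304, b = -0.1449

XᵀX·[m, b]ᵀ = Xᵀy reads: 142·m + 24·b = -306;  24·m + 6·b = -52.
(Σt·t = 142, Σt = 24, Σ1 = 6, Σt·y = -306, Σy = -52.)
Eliminating b: 6·(row 1) − 24·(row 2) gives 276·m = 6·(-306) − 24·(-52) = -588, so m = -49/23.
Then b = ((-52) − 24·(-49/23))/6 = -10/69.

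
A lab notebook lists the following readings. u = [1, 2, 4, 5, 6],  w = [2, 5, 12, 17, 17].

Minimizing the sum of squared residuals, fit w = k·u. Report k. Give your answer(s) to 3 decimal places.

Normal-equation sums: Σu·u = 82.
For Mᵀw: Σu·w = 247.
MᵀM·[k]ᵀ = Mᵀw becomes [[82]]·[k]ᵀ = [247]ᵀ.
k = 247/82 = 3.0122.

k = 3.012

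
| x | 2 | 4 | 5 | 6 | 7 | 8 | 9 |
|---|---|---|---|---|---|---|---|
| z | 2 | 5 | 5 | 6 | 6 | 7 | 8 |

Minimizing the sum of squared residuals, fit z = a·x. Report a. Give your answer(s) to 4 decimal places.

a = 0.9273

Setting ∂/∂a … = 0 gives: 275·a = 255.
(Σx·x = 275, Σx·z = 255.)
Hence a = 255 / 275 ≈ 0.927273.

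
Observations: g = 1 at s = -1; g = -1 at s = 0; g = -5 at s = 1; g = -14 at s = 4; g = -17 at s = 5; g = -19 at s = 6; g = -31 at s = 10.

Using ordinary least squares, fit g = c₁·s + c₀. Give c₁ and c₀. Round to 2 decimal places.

c₁ = -2.94, c₀ = -1.78

MᵀM·[c₁, c₀]ᵀ = Mᵀg reads: 179·c₁ + 25·c₀ = -571;  25·c₁ + 7·c₀ = -86.
(Σs·s = 179, Σs = 25, Σ1 = 7, Σs·g = -571, Σg = -86.)
det = 179·7 − 25² = 628.
c₁ = ((-571)·7 − 25·(-86))/628 = -1847/628; c₀ = (179·(-86) − 25·(-571))/628 = -1119/628.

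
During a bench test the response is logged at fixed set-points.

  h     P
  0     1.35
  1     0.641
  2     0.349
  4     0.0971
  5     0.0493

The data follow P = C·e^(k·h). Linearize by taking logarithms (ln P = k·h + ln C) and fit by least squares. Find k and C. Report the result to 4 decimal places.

k = -0.6531, C = 1.2964

Linearized form: ln P = k·h + ln C. From the 5 transformed points,
Σh = 12.0000, Σ(h)² = 46.0000, Σln P = -6.5391, Σh·ln P = -26.9273.
Normal system: [[46.0000, 12.0000]; [12.0000, 5]]·[k, ln C]ᵀ = [-26.9273, -6.5391]ᵀ.
Slope k = (n·Σh·ln P − Σh·Σln P)/(n·Σ(h)² − (Σh)²) = (5·-26.9273 − 12.0000·-6.5391)/86.0000 = -0.65310; ln C = (Σln P − k·Σh)/n = 0.25961, so C = exp(0.25961) = 1.29643.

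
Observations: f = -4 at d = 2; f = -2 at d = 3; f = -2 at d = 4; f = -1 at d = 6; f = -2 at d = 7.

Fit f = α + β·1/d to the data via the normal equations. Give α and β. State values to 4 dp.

Entries of XᵀX: Σ1 = 5, Σ1/d = 39/28, Σ1/d·1/d = 3329/7056.
For Xᵀf: Σf = -11, Σ1/d·f = -76/21.
So XᵀX·[α, β]ᵀ = Xᵀf: [[5, 39/28]; [39/28, 3329/7056]]·[α, β]ᵀ = [-11, -76/21]ᵀ.
Δ = 5·(3329/7056) − (39/28)² = 739/1764.
α = ((-11)·(3329/7056) − (39/28)·(-76/21))/(739/1764) = -1051/2956; β = (5·(-76/21) − (39/28)·(-11))/(739/1764) = -4893/739.

α = -0.3555, β = -6.6211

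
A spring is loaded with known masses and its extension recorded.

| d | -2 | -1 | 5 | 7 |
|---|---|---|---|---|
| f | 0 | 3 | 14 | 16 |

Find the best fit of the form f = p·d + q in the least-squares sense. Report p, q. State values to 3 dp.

Entries of MᵀM: Σd·d = 79, Σd = 9, Σ1 = 4.
Moment sums: Σd·f = 179, Σf = 33.
MᵀM·[p, q]ᵀ = Mᵀf becomes [[79, 9]; [9, 4]]·[p, q]ᵀ = [179, 33]ᵀ.
Eliminating q: 4·(row 1) − 9·(row 2) gives 235·p = 4·179 − 9·33 = 419, so p = 419/235.
Then q = (33 − 9·(419/235))/4 = 996/235.

p = 1.783, q = 4.238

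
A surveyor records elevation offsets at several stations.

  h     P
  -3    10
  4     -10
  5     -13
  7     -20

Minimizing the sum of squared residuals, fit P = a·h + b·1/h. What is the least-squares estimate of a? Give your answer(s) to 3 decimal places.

With design matrix X, XᵀX = [[99, 4]; [4, 41281/176400]] and XᵀP = [-275, -2371/210]ᵀ.
Eliminating b: (41281/176400)·(row 1) − 4·(row 2) gives (140491/19600)·a = (41281/176400)·(-275) − 4·(-2371/210) = -677143/35280, so a = -3385715/1264419.
Then b = ((-2371/210) − 4·(-3385715/1264419))/(41281/176400) = -348040/140491.

a = -2.678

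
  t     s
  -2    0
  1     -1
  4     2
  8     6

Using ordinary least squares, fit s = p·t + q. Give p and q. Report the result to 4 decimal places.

Entries of XᵀX: Σt·t = 85, Σt = 11, Σ1 = 4.
Right-hand side: Σt·s = 55, Σs = 7.
XᵀX·[p, q]ᵀ = Xᵀs becomes [[85, 11]; [11, 4]]·[p, q]ᵀ = [55, 7]ᵀ.
Eliminating q: 4·(row 1) − 11·(row 2) gives 219·p = 4·55 − 11·7 = 143, so p = 143/219.
Then q = (7 − 11·(143/219))/4 = -10/219.

p = 0.6530, q = -0.0457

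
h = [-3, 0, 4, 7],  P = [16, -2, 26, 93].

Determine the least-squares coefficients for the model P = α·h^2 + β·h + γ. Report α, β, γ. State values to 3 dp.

The normal equations are: 2738·α + 380·β + 74·γ = 5117;  380·α + 74·β + 8·γ = 707;  74·α + 8·β + 4·γ = 133.
Solving the 3×3 system (Gaussian elimination) gives α = 85/42, β = -599/1218, γ = -93/29.

α = 2.024, β = -0.492, γ = -3.207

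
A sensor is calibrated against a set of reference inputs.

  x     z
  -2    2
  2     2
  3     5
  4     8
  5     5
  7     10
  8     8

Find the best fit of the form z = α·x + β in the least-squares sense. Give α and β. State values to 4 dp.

Setting ∂/∂α … = 0 gives: 171·α + 27·β = 206;  27·α + 7·β = 40.
(Σx·x = 171, Σx = 27, Σ1 = 7, Σx·z = 206, Σz = 40.)
Eliminating β: 7·(row 1) − 27·(row 2) gives 468·α = 7·206 − 27·40 = 362, so α = 181/234.
Then β = (40 − 27·(181/234))/7 = 71/26.

α = 0.7735, β = 2.7308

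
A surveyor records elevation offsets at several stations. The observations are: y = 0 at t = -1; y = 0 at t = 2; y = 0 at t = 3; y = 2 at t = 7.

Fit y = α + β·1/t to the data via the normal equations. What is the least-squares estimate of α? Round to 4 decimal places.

Normal-equation sums: Σ1 = 4, Σ1/t = -1/42, Σ1/t·1/t = 2437/1764.
Moment sums: Σy = 2, Σ1/t·y = 2/7.
So MᵀM·[α, β]ᵀ = Mᵀy: [[4, -1/42]; [-1/42, 2437/1764]]·[α, β]ᵀ = [2, 2/7]ᵀ.
Determinant 4·(2437/1764) − (-1/42)² = 1083/196.
α = (2·(2437/1764) − (-1/42)·(2/7))/(1083/196) = 4886/9747; β = (4·(2/7) − (-1/42)·2)/(1083/196) = 700/3249.

α = 0.5013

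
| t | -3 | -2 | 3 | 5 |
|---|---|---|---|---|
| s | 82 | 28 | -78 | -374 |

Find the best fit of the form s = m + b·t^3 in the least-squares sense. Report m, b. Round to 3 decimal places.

Sums needed: Σ1 = 4, Σt^3 = 117, Σt^3·t^3 = 17147.
Right-hand side: Σs = -342, Σt^3·s = -51294.
Normal equations: [[4, 117]; [117, 17147]]·[m, b]ᵀ = [-342, -51294]ᵀ.
Δ = 4·17147 − 117² = 54899.
m = ((-342)·17147 − 117·(-51294))/54899 = 10548/4223; b = (4·(-51294) − 117·(-342))/54899 = -165162/54899.

m = 2.498, b = -3.008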